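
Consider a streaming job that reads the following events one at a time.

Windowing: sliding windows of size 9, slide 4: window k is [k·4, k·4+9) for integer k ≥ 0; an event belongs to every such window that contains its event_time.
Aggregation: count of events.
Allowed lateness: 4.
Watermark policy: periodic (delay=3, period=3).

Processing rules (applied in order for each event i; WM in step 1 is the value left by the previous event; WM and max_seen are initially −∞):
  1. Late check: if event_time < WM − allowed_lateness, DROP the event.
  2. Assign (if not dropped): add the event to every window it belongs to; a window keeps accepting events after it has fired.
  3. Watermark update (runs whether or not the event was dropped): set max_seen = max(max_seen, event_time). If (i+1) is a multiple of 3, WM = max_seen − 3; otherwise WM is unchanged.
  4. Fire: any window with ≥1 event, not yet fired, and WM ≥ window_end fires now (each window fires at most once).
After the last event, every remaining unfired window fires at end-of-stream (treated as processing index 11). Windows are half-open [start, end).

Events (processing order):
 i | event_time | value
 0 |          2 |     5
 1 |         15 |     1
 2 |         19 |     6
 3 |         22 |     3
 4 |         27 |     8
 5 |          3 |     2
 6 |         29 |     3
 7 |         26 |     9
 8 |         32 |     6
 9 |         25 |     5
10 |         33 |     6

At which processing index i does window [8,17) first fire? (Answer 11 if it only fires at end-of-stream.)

5

i=0 t=2 v=5: → [0,9); WM=−∞
i=1 t=15 v=1: → [12,21),[8,17); WM=−∞
i=2 t=19 v=6: → [16,25),[12,21); WM=16; [0,9) fires=1
i=3 t=22 v=3: → [20,29),[16,25); WM=16
i=4 t=27 v=8: → [24,33),[20,29); WM=16
i=5 t=3 v=2: DROP (t<16-4); WM=24; [8,17) fires=1 [12,21) fires=2
i=6 t=29 v=3: → [28,37),[24,33); WM=24
i=7 t=26 v=9: → [24,33),[20,29); WM=24
i=8 t=32 v=6: → [32,41),[28,37),[24,33); WM=29; [16,25) fires=2 [20,29) fires=3
i=9 t=25 v=5: → [24,33),[20,29); WM=29
i=10 t=33 v=6: → [32,41),[28,37); WM=29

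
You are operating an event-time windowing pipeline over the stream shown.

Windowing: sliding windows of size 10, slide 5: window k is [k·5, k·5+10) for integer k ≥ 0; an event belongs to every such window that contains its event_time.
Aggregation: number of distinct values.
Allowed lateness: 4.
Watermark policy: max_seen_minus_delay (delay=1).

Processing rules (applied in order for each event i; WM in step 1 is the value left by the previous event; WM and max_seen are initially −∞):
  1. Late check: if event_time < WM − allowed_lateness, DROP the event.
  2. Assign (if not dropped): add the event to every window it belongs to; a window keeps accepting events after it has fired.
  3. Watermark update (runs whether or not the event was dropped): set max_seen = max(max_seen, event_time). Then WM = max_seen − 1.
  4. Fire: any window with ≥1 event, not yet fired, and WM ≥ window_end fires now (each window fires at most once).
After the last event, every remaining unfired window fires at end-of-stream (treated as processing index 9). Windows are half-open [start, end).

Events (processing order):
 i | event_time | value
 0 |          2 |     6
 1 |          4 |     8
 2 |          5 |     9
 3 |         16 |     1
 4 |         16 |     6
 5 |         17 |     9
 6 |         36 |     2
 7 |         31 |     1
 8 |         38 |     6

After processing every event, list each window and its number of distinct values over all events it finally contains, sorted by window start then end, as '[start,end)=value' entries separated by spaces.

i=0 t=2 v=6: → [0,10); WM=1
i=1 t=4 v=8: → [0,10); WM=3
i=2 t=5 v=9: → [5,15),[0,10); WM=4
i=3 t=16 v=1: → [15,25),[10,20); WM=15; [0,10) fires=3 [5,15) fires=1
i=4 t=16 v=6: → [15,25),[10,20); WM=15
i=5 t=17 v=9: → [15,25),[10,20); WM=16
i=6 t=36 v=2: → [35,45),[30,40); WM=35; [10,20) fires=3 [15,25) fires=3
i=7 t=31 v=1: → [30,40),[25,35); WM=35; [25,35) fires=1
i=8 t=38 v=6: → [35,45),[30,40); WM=37

[0,10)=3 [5,15)=1 [10,20)=3 [15,25)=3 [25,35)=1 [30,40)=3 [35,45)=2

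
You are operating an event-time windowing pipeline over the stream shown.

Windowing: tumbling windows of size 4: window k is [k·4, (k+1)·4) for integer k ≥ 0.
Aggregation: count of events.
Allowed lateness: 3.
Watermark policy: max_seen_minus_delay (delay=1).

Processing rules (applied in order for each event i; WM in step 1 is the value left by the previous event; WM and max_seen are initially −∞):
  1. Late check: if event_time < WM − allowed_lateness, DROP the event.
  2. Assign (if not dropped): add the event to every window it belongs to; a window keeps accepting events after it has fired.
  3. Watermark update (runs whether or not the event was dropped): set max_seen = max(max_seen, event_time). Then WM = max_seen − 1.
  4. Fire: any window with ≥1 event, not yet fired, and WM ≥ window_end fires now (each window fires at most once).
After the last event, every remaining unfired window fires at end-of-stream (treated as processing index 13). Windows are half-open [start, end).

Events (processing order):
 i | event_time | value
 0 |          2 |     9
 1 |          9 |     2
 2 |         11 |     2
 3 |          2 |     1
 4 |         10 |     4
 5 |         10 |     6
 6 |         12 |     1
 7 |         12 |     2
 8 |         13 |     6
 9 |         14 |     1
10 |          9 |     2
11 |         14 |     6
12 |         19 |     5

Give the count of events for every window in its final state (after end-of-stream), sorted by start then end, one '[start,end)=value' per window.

[0,4)=1 [8,12)=4 [12,16)=5 [16,20)=1

i=0 t=2 v=9: → [0,4); WM=1
i=1 t=9 v=2: → [8,12); WM=8; [0,4) fires=1
i=2 t=11 v=2: → [8,12); WM=10
i=3 t=2 v=1: DROP (t<10-3); WM=10
i=4 t=10 v=4: → [8,12); WM=10
i=5 t=10 v=6: → [8,12); WM=10
i=6 t=12 v=1: → [12,16); WM=11
i=7 t=12 v=2: → [12,16); WM=11
i=8 t=13 v=6: → [12,16); WM=12; [8,12) fires=4
i=9 t=14 v=1: → [12,16); WM=13
i=10 t=9 v=2: DROP (t<13-3); WM=13
i=11 t=14 v=6: → [12,16); WM=13
i=12 t=19 v=5: → [16,20); WM=18; [12,16) fires=5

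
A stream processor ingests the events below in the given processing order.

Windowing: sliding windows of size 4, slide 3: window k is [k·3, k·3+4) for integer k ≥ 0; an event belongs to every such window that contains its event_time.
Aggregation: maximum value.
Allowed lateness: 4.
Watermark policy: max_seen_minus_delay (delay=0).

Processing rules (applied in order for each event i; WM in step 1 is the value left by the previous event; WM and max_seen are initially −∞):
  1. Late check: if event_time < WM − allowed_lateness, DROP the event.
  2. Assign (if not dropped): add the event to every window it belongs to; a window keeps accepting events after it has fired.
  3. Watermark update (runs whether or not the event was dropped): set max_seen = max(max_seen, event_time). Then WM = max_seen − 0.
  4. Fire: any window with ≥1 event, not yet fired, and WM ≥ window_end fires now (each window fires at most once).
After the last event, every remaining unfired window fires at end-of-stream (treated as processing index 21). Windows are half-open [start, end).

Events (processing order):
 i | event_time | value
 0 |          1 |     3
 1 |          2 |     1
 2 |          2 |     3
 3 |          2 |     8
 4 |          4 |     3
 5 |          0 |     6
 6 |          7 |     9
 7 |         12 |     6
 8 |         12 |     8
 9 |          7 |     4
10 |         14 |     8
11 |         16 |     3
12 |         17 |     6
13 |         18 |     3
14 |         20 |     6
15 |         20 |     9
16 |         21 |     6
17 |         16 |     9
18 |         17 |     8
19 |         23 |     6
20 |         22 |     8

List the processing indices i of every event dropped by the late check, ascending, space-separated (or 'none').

9 17

i=0 t=1 v=3: → [0,4); WM=1
i=1 t=2 v=1: → [0,4); WM=2
i=2 t=2 v=3: → [0,4); WM=2
i=3 t=2 v=8: → [0,4); WM=2
i=4 t=4 v=3: → [3,7); WM=4; [0,4) fires=8
i=5 t=0 v=6: → [0,4); WM=4
i=6 t=7 v=9: → [6,10); WM=7; [3,7) fires=3
i=7 t=12 v=6: → [12,16),[9,13); WM=12; [6,10) fires=9
i=8 t=12 v=8: → [12,16),[9,13); WM=12
i=9 t=7 v=4: DROP (t<12-4); WM=12
i=10 t=14 v=8: → [12,16); WM=14; [9,13) fires=8
i=11 t=16 v=3: → [15,19); WM=16; [12,16) fires=8
i=12 t=17 v=6: → [15,19); WM=17
i=13 t=18 v=3: → [18,22),[15,19); WM=18
i=14 t=20 v=6: → [18,22); WM=20; [15,19) fires=6
i=15 t=20 v=9: → [18,22); WM=20
i=16 t=21 v=6: → [21,25),[18,22); WM=21
i=17 t=16 v=9: DROP (t<21-4); WM=21
i=18 t=17 v=8: → [15,19); WM=21
i=19 t=23 v=6: → [21,25); WM=23; [18,22) fires=9
i=20 t=22 v=8: → [21,25); WM=23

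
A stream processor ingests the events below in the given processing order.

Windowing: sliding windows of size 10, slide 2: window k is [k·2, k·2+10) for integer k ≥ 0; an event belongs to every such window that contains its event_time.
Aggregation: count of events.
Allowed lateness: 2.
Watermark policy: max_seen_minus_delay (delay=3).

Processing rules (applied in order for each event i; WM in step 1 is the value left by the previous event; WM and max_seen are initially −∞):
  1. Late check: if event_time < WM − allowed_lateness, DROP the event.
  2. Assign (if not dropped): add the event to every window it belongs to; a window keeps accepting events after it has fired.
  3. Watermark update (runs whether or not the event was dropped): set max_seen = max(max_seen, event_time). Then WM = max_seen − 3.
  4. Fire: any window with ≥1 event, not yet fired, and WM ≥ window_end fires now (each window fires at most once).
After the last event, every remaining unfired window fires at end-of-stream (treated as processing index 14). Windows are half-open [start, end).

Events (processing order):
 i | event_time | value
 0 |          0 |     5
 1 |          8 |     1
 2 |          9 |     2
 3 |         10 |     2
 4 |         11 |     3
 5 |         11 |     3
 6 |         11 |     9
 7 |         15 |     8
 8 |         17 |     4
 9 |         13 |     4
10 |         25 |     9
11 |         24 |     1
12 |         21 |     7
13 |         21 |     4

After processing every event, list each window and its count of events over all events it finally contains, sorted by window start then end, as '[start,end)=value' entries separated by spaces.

[0,10)=3 [2,12)=6 [4,14)=7 [6,16)=8 [8,18)=9 [10,20)=7 [12,22)=5 [14,24)=4 [16,26)=5 [18,28)=4 [20,30)=4 [22,32)=2 [24,34)=2

i=0 t=0 v=5: → [0,10); WM=-3
i=1 t=8 v=1: → [8,18),[6,16),[4,14),[2,12),[0,10); WM=5
i=2 t=9 v=2: → [8,18),[6,16),[4,14),[2,12),[0,10); WM=6
i=3 t=10 v=2: → [10,20),[8,18),[6,16),[4,14),[2,12); WM=7
i=4 t=11 v=3: → [10,20),[8,18),[6,16),[4,14),[2,12); WM=8
i=5 t=11 v=3: → [10,20),[8,18),[6,16),[4,14),[2,12); WM=8
i=6 t=11 v=9: → [10,20),[8,18),[6,16),[4,14),[2,12); WM=8
i=7 t=15 v=8: → [14,24),[12,22),[10,20),[8,18),[6,16); WM=12; [0,10) fires=3 [2,12) fires=6
i=8 t=17 v=4: → [16,26),[14,24),[12,22),[10,20),[8,18); WM=14; [4,14) fires=6
i=9 t=13 v=4: → [12,22),[10,20),[8,18),[6,16),[4,14); WM=14
i=10 t=25 v=9: → [24,34),[22,32),[20,30),[18,28),[16,26); WM=22; [6,16) fires=8 [8,18) fires=9 [10,20) fires=7 [12,22) fires=3
i=11 t=24 v=1: → [24,34),[22,32),[20,30),[18,28),[16,26); WM=22
i=12 t=21 v=7: → [20,30),[18,28),[16,26),[14,24),[12,22); WM=22
i=13 t=21 v=4: → [20,30),[18,28),[16,26),[14,24),[12,22); WM=22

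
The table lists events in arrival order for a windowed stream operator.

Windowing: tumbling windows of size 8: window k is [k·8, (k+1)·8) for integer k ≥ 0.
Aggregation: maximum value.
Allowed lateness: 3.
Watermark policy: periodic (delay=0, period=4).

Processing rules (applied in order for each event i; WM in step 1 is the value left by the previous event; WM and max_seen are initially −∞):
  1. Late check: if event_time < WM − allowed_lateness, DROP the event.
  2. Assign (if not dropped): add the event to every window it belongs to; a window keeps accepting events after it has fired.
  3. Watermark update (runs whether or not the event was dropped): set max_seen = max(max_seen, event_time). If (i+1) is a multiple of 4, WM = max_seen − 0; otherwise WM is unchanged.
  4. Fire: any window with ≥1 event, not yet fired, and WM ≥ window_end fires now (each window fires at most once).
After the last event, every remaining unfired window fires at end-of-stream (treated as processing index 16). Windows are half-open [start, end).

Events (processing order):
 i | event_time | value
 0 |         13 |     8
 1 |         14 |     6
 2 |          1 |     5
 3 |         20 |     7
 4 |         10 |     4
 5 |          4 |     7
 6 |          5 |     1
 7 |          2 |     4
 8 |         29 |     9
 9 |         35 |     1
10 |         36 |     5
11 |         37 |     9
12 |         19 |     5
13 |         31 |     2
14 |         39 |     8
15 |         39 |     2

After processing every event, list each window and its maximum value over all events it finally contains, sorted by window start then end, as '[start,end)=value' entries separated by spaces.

[0,8)=5 [8,16)=8 [16,24)=7 [24,32)=9 [32,40)=9

i=0 t=13 v=8: → [8,16); WM=−∞
i=1 t=14 v=6: → [8,16); WM=−∞
i=2 t=1 v=5: → [0,8); WM=−∞
i=3 t=20 v=7: → [16,24); WM=20; [0,8) fires=5 [8,16) fires=8
i=4 t=10 v=4: DROP (t<20-3); WM=20
i=5 t=4 v=7: DROP (t<20-3); WM=20
i=6 t=5 v=1: DROP (t<20-3); WM=20
i=7 t=2 v=4: DROP (t<20-3); WM=20
i=8 t=29 v=9: → [24,32); WM=20
i=9 t=35 v=1: → [32,40); WM=20
i=10 t=36 v=5: → [32,40); WM=20
i=11 t=37 v=9: → [32,40); WM=37; [16,24) fires=7 [24,32) fires=9
i=12 t=19 v=5: DROP (t<37-3); WM=37
i=13 t=31 v=2: DROP (t<37-3); WM=37
i=14 t=39 v=8: → [32,40); WM=37
i=15 t=39 v=2: → [32,40); WM=39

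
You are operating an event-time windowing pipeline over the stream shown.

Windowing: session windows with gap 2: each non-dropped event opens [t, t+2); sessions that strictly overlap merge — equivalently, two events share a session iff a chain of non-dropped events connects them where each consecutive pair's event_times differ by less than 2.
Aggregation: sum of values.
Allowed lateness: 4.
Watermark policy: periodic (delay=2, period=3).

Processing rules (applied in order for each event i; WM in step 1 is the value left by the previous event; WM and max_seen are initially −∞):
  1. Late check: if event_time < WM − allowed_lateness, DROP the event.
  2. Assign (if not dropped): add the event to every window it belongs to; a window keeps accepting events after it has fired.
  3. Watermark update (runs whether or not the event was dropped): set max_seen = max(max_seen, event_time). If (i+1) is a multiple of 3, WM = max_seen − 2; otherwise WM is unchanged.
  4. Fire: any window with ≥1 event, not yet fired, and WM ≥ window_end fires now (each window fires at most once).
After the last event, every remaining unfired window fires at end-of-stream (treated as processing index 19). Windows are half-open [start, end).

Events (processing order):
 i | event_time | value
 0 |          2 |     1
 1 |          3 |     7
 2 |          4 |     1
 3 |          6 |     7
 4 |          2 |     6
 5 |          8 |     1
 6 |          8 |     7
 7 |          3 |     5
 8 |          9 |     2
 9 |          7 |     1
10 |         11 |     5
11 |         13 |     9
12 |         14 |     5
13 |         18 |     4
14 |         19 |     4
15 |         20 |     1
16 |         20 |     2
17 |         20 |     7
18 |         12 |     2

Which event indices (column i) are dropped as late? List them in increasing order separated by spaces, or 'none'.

i=0 t=2 v=1: → [2,4); WM=−∞
i=1 t=3 v=7: → [2,5); WM=−∞
i=2 t=4 v=1: → [2,6); WM=2
i=3 t=6 v=7: → [6,8); WM=2
i=4 t=2 v=6: → [2,6); WM=2
i=5 t=8 v=1: → [8,10); WM=6
i=6 t=8 v=7: → [8,10); WM=6
i=7 t=3 v=5: → [2,6); WM=6
i=8 t=9 v=2: → [8,11); WM=7
i=9 t=7 v=1: → [6,11); WM=7
i=10 t=11 v=5: → [11,13); WM=7
i=11 t=13 v=9: → [13,15); WM=11
i=12 t=14 v=5: → [13,16); WM=11
i=13 t=18 v=4: → [18,20); WM=11
i=14 t=19 v=4: → [18,21); WM=17
i=15 t=20 v=1: → [18,22); WM=17
i=16 t=20 v=2: → [18,22); WM=17
i=17 t=20 v=7: → [18,22); WM=18
i=18 t=12 v=2: DROP (t<18-4); WM=18

18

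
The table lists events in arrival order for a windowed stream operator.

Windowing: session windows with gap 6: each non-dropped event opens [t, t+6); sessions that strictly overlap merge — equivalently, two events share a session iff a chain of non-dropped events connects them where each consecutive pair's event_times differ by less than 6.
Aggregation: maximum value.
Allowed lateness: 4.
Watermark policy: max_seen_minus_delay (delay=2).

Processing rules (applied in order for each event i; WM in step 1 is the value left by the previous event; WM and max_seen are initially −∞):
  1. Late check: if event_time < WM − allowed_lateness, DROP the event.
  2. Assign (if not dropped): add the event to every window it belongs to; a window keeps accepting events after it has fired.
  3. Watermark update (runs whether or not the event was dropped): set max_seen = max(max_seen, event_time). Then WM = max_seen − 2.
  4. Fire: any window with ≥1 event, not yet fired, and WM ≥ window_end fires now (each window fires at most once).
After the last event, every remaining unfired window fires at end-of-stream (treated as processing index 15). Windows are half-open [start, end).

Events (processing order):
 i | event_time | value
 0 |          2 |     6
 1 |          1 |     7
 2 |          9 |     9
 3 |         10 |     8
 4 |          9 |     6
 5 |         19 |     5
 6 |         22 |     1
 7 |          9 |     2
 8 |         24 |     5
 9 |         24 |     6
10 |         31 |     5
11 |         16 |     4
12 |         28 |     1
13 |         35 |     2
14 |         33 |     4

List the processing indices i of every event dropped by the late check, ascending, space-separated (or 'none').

i=0 t=2 v=6: → [2,8); WM=0
i=1 t=1 v=7: → [1,8); WM=0
i=2 t=9 v=9: → [9,15); WM=7
i=3 t=10 v=8: → [9,16); WM=8
i=4 t=9 v=6: → [9,16); WM=8
i=5 t=19 v=5: → [19,25); WM=17
i=6 t=22 v=1: → [19,28); WM=20
i=7 t=9 v=2: DROP (t<20-4); WM=20
i=8 t=24 v=5: → [19,30); WM=22
i=9 t=24 v=6: → [19,30); WM=22
i=10 t=31 v=5: → [31,37); WM=29
i=11 t=16 v=4: DROP (t<29-4); WM=29
i=12 t=28 v=1: → [19,37); WM=29
i=13 t=35 v=2: → [19,41); WM=33
i=14 t=33 v=4: → [19,41); WM=33

7 11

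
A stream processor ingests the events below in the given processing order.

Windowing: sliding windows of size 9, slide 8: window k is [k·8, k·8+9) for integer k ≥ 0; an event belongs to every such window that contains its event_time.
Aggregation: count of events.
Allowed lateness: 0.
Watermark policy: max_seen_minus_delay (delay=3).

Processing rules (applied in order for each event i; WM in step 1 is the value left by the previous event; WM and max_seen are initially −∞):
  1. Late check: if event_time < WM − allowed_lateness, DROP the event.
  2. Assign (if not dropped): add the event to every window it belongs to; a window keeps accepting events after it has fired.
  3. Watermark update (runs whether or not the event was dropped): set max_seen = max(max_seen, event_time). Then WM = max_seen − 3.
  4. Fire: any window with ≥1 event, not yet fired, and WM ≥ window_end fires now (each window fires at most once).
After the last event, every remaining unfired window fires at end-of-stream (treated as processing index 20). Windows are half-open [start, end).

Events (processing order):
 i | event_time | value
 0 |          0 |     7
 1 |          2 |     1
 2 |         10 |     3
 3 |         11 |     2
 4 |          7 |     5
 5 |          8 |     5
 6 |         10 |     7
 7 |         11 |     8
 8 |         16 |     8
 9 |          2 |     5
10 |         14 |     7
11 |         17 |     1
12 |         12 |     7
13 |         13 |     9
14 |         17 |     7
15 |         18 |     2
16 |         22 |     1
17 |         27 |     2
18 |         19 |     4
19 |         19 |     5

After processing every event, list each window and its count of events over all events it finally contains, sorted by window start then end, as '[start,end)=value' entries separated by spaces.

i=0 t=0 v=7: → [0,9); WM=-3
i=1 t=2 v=1: → [0,9); WM=-1
i=2 t=10 v=3: → [8,17); WM=7
i=3 t=11 v=2: → [8,17); WM=8
i=4 t=7 v=5: DROP (t<8-0); WM=8
i=5 t=8 v=5: → [8,17),[0,9); WM=8
i=6 t=10 v=7: → [8,17); WM=8
i=7 t=11 v=8: → [8,17); WM=8
i=8 t=16 v=8: → [16,25),[8,17); WM=13; [0,9) fires=3
i=9 t=2 v=5: DROP (t<13-0); WM=13
i=10 t=14 v=7: → [8,17); WM=13
i=11 t=17 v=1: → [16,25); WM=14
i=12 t=12 v=7: DROP (t<14-0); WM=14
i=13 t=13 v=9: DROP (t<14-0); WM=14
i=14 t=17 v=7: → [16,25); WM=14
i=15 t=18 v=2: → [16,25); WM=15
i=16 t=22 v=1: → [16,25); WM=19; [8,17) fires=7
i=17 t=27 v=2: → [24,33); WM=24
i=18 t=19 v=4: DROP (t<24-0); WM=24
i=19 t=19 v=5: DROP (t<24-0); WM=24

[0,9)=3 [8,17)=7 [16,25)=5 [24,33)=1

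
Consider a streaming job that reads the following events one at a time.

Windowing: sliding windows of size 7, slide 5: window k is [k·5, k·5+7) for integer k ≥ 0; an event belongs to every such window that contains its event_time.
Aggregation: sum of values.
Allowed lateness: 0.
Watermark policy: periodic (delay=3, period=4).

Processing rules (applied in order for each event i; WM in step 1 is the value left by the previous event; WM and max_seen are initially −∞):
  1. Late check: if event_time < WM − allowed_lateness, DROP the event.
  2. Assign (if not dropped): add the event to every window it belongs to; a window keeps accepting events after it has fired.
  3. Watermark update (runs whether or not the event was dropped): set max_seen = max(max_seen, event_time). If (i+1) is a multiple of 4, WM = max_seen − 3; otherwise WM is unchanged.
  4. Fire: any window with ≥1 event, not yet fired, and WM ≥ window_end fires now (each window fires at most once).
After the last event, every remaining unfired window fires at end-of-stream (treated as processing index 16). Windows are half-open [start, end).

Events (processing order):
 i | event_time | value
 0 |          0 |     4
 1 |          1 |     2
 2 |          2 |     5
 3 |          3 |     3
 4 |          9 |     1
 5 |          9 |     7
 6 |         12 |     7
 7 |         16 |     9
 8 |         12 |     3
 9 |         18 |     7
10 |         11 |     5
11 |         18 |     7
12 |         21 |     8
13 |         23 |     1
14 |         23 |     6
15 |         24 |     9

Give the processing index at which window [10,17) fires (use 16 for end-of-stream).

15

i=0 t=0 v=4: → [0,7); WM=−∞
i=1 t=1 v=2: → [0,7); WM=−∞
i=2 t=2 v=5: → [0,7); WM=−∞
i=3 t=3 v=3: → [0,7); WM=0
i=4 t=9 v=1: → [5,12); WM=0
i=5 t=9 v=7: → [5,12); WM=0
i=6 t=12 v=7: → [10,17); WM=0
i=7 t=16 v=9: → [15,22),[10,17); WM=13; [0,7) fires=14 [5,12) fires=8
i=8 t=12 v=3: DROP (t<13-0); WM=13
i=9 t=18 v=7: → [15,22); WM=13
i=10 t=11 v=5: DROP (t<13-0); WM=13
i=11 t=18 v=7: → [15,22); WM=15
i=12 t=21 v=8: → [20,27),[15,22); WM=15
i=13 t=23 v=1: → [20,27); WM=15
i=14 t=23 v=6: → [20,27); WM=15
i=15 t=24 v=9: → [20,27); WM=21; [10,17) fires=16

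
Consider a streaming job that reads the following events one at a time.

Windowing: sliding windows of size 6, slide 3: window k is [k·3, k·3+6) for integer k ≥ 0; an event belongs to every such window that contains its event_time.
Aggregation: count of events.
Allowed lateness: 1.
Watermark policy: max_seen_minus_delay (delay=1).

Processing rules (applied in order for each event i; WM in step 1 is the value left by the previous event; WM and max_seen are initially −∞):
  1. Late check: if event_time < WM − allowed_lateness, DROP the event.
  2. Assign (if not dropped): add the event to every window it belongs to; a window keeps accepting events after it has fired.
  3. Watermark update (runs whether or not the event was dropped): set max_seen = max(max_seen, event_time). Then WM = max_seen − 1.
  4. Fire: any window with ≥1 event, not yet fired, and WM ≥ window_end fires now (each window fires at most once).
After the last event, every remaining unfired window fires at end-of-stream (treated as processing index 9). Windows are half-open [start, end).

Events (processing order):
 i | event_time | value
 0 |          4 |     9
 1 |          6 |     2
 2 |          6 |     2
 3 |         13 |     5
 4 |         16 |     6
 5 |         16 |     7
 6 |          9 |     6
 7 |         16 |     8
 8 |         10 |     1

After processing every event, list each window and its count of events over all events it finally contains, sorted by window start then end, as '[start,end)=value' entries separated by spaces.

i=0 t=4 v=9: → [3,9),[0,6); WM=3
i=1 t=6 v=2: → [6,12),[3,9); WM=5
i=2 t=6 v=2: → [6,12),[3,9); WM=5
i=3 t=13 v=5: → [12,18),[9,15); WM=12; [0,6) fires=1 [3,9) fires=3 [6,12) fires=2
i=4 t=16 v=6: → [15,21),[12,18); WM=15; [9,15) fires=1
i=5 t=16 v=7: → [15,21),[12,18); WM=15
i=6 t=9 v=6: DROP (t<15-1); WM=15
i=7 t=16 v=8: → [15,21),[12,18); WM=15
i=8 t=10 v=1: DROP (t<15-1); WM=15

[0,6)=1 [3,9)=3 [6,12)=2 [9,15)=1 [12,18)=4 [15,21)=3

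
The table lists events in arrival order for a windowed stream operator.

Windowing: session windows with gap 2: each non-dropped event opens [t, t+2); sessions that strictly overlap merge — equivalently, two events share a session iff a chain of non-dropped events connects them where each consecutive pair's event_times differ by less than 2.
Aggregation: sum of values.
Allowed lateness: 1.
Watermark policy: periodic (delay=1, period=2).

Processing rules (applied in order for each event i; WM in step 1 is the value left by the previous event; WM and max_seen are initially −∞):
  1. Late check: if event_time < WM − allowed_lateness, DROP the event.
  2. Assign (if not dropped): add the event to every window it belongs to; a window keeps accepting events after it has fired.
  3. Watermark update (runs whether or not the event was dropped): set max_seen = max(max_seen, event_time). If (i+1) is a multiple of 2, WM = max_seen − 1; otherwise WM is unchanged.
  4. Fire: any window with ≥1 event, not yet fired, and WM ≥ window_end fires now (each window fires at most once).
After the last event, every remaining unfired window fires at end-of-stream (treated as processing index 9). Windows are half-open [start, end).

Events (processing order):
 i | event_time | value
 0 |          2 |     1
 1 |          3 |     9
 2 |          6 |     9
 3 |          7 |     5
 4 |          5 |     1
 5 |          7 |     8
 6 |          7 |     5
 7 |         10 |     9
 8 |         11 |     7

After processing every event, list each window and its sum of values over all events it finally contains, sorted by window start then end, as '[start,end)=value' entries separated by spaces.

[2,5)=10 [5,9)=28 [10,13)=16

i=0 t=2 v=1: → [2,4); WM=−∞
i=1 t=3 v=9: → [2,5); WM=2
i=2 t=6 v=9: → [6,8); WM=2
i=3 t=7 v=5: → [6,9); WM=6
i=4 t=5 v=1: → [5,9); WM=6
i=5 t=7 v=8: → [5,9); WM=6
i=6 t=7 v=5: → [5,9); WM=6
i=7 t=10 v=9: → [10,12); WM=9
i=8 t=11 v=7: → [10,13); WM=9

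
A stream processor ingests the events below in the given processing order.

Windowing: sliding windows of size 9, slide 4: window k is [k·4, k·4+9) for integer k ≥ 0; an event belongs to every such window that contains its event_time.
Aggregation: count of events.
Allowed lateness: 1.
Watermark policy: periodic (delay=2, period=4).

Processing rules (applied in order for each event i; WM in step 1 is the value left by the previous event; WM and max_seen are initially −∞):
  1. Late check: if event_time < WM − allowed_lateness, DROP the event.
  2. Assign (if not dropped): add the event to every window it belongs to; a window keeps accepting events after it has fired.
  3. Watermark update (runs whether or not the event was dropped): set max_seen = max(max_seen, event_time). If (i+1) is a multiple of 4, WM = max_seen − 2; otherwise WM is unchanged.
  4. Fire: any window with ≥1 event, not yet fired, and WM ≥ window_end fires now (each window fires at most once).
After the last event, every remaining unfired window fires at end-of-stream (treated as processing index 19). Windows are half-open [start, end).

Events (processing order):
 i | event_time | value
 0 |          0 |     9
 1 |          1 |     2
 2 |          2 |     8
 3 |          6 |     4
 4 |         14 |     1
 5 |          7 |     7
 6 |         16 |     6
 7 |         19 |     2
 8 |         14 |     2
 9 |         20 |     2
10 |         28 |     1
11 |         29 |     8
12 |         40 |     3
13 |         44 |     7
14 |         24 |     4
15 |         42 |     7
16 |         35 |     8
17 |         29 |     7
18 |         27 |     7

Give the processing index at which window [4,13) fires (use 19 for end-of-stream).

7

i=0 t=0 v=9: → [0,9); WM=−∞
i=1 t=1 v=2: → [0,9); WM=−∞
i=2 t=2 v=8: → [0,9); WM=−∞
i=3 t=6 v=4: → [4,13),[0,9); WM=4
i=4 t=14 v=1: → [12,21),[8,17); WM=4
i=5 t=7 v=7: → [4,13),[0,9); WM=4
i=6 t=16 v=6: → [16,25),[12,21),[8,17); WM=4
i=7 t=19 v=2: → [16,25),[12,21); WM=17; [0,9) fires=5 [4,13) fires=2 [8,17) fires=2
i=8 t=14 v=2: DROP (t<17-1); WM=17
i=9 t=20 v=2: → [20,29),[16,25),[12,21); WM=17
i=10 t=28 v=1: → [28,37),[24,33),[20,29); WM=17
i=11 t=29 v=8: → [28,37),[24,33); WM=27; [12,21) fires=4 [16,25) fires=3
i=12 t=40 v=3: → [40,49),[36,45),[32,41); WM=27
i=13 t=44 v=7: → [44,53),[40,49),[36,45); WM=27
i=14 t=24 v=4: DROP (t<27-1); WM=27
i=15 t=42 v=7: → [40,49),[36,45); WM=42; [20,29) fires=2 [24,33) fires=2 [28,37) fires=2 [32,41) fires=1
i=16 t=35 v=8: DROP (t<42-1); WM=42
i=17 t=29 v=7: DROP (t<42-1); WM=42
i=18 t=27 v=7: DROP (t<42-1); WM=42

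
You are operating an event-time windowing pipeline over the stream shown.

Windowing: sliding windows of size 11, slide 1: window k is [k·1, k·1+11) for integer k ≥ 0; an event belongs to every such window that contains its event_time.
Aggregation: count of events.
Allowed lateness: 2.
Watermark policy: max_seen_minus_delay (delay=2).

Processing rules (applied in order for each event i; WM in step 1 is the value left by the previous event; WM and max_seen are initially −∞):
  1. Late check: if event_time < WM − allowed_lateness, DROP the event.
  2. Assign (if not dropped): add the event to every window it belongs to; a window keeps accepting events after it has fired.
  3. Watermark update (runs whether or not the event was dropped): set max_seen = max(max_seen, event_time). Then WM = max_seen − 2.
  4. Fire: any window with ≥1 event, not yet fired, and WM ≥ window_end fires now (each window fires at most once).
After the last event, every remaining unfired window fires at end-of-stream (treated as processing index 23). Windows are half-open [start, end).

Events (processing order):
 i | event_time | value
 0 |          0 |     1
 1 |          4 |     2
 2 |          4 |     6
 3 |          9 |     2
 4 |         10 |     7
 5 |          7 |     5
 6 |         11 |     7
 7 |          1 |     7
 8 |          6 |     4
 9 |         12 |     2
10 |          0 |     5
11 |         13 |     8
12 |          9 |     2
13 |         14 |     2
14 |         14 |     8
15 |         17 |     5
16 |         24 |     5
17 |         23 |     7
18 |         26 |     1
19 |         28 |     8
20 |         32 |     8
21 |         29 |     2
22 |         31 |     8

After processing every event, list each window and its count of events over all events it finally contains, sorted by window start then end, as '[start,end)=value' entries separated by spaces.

i=0 t=0 v=1: → [0,11); WM=-2
i=1 t=4 v=2: → [4,15),[3,14),[2,13),[1,12),[0,11); WM=2
i=2 t=4 v=6: → [4,15),[3,14),[2,13),[1,12),[0,11); WM=2
i=3 t=9 v=2: → [9,20),[8,19),[7,18),[6,17),[5,16),[4,15),[3,14),[2,13),[1,12),[0,11); WM=7
i=4 t=10 v=7: → [10,21),[9,20),[8,19),[7,18),[6,17),[5,16),[4,15),[3,14),[2,13),[1,12),[0,11); WM=8
i=5 t=7 v=5: → [7,18),[6,17),[5,16),[4,15),[3,14),[2,13),[1,12),[0,11); WM=8
i=6 t=11 v=7: → [11,22),[10,21),[9,20),[8,19),[7,18),[6,17),[5,16),[4,15),[3,14),[2,13),[1,12); WM=9
i=7 t=1 v=7: DROP (t<9-2); WM=9
i=8 t=6 v=4: DROP (t<9-2); WM=9
i=9 t=12 v=2: → [12,23),[11,22),[10,21),[9,20),[8,19),[7,18),[6,17),[5,16),[4,15),[3,14),[2,13); WM=10
i=10 t=0 v=5: DROP (t<10-2); WM=10
i=11 t=13 v=8: → [13,24),[12,23),[11,22),[10,21),[9,20),[8,19),[7,18),[6,17),[5,16),[4,15),[3,14); WM=11; [0,11) fires=6
i=12 t=9 v=2: → [9,20),[8,19),[7,18),[6,17),[5,16),[4,15),[3,14),[2,13),[1,12),[0,11); WM=11
i=13 t=14 v=2: → [14,25),[13,24),[12,23),[11,22),[10,21),[9,20),[8,19),[7,18),[6,17),[5,16),[4,15); WM=12; [1,12) fires=7
i=14 t=14 v=8: → [14,25),[13,24),[12,23),[11,22),[10,21),[9,20),[8,19),[7,18),[6,17),[5,16),[4,15); WM=12
i=15 t=17 v=5: → [17,28),[16,27),[15,26),[14,25),[13,24),[12,23),[11,22),[10,21),[9,20),[8,19),[7,18); WM=15; [2,13) fires=8 [3,14) fires=9 [4,15) fires=11
i=16 t=24 v=5: → [24,35),[23,34),[22,33),[21,32),[20,31),[19,30),[18,29),[17,28),[16,27),[15,26),[14,25); WM=22; [5,16) fires=9 [6,17) fires=9 [7,18) fires=10 [8,19) fires=9 [9,20) fires=9 [10,21) fires=7 [11,22) fires=6
i=17 t=23 v=7: → [23,34),[22,33),[21,32),[20,31),[19,30),[18,29),[17,28),[16,27),[15,26),[14,25),[13,24); WM=22
i=18 t=26 v=1: → [26,37),[25,36),[24,35),[23,34),[22,33),[21,32),[20,31),[19,30),[18,29),[17,28),[16,27); WM=24; [12,23) fires=5 [13,24) fires=5
i=19 t=28 v=8: → [28,39),[27,38),[26,37),[25,36),[24,35),[23,34),[22,33),[21,32),[20,31),[19,30),[18,29); WM=26; [14,25) fires=5 [15,26) fires=3
i=20 t=32 v=8: → [32,43),[31,42),[30,41),[29,40),[28,39),[27,38),[26,37),[25,36),[24,35),[23,34),[22,33); WM=30; [16,27) fires=4 [17,28) fires=4 [18,29) fires=4 [19,30) fires=4
i=21 t=29 v=2: → [29,40),[28,39),[27,38),[26,37),[25,36),[24,35),[23,34),[22,33),[21,32),[20,31),[19,30); WM=30
i=22 t=31 v=8: → [31,42),[30,41),[29,40),[28,39),[27,38),[26,37),[25,36),[24,35),[23,34),[22,33),[21,32); WM=30

[0,11)=7 [1,12)=7 [2,13)=8 [3,14)=9 [4,15)=11 [5,16)=9 [6,17)=9 [7,18)=10 [8,19)=9 [9,20)=9 [10,21)=7 [11,22)=6 [12,23)=5 [13,24)=5 [14,25)=5 [15,26)=3 [16,27)=4 [17,28)=4 [18,29)=4 [19,30)=5 [20,31)=5 [21,32)=6 [22,33)=7 [23,34)=7 [24,35)=6 [25,36)=5 [26,37)=5 [27,38)=4 [28,39)=4 [29,40)=3 [30,41)=2 [31,42)=2 [32,43)=1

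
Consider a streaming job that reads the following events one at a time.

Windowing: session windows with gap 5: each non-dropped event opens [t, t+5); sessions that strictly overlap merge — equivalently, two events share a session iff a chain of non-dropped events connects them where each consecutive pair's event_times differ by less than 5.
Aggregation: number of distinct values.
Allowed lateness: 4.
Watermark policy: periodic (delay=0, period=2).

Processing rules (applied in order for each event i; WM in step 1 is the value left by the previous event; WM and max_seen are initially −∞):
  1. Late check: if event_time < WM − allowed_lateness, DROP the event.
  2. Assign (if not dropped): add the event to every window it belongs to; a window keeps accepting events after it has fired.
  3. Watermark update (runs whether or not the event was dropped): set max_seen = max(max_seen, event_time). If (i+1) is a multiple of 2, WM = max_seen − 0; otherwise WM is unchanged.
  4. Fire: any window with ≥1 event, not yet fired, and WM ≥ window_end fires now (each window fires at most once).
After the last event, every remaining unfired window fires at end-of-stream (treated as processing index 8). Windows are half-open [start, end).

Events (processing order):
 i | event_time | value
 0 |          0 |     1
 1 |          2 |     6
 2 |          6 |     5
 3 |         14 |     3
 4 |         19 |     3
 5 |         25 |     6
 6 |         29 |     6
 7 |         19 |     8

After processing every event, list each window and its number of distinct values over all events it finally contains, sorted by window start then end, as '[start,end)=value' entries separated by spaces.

[0,11)=3 [14,19)=1 [19,24)=1 [25,34)=1

i=0 t=0 v=1: → [0,5); WM=−∞
i=1 t=2 v=6: → [0,7); WM=2
i=2 t=6 v=5: → [0,11); WM=2
i=3 t=14 v=3: → [14,19); WM=14
i=4 t=19 v=3: → [19,24); WM=14
i=5 t=25 v=6: → [25,30); WM=25
i=6 t=29 v=6: → [25,34); WM=25
i=7 t=19 v=8: DROP (t<25-4); WM=29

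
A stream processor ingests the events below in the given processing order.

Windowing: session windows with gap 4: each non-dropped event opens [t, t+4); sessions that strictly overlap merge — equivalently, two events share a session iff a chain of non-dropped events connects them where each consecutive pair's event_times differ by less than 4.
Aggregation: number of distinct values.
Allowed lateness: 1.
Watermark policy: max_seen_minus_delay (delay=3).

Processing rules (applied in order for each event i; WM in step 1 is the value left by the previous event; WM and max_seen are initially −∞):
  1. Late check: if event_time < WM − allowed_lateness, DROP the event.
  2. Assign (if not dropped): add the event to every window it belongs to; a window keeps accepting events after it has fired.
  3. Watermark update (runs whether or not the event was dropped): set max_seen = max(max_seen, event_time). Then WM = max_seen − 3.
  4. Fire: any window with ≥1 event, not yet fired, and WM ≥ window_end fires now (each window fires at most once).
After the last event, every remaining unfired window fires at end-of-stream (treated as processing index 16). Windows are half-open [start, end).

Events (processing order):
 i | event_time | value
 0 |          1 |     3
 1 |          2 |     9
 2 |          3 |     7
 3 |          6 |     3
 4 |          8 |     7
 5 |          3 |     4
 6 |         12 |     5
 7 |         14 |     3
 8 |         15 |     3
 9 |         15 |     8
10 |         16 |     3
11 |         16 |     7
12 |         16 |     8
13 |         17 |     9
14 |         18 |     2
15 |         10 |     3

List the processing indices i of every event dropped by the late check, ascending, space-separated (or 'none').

i=0 t=1 v=3: → [1,5); WM=-2
i=1 t=2 v=9: → [1,6); WM=-1
i=2 t=3 v=7: → [1,7); WM=0
i=3 t=6 v=3: → [1,10); WM=3
i=4 t=8 v=7: → [1,12); WM=5
i=5 t=3 v=4: DROP (t<5-1); WM=5
i=6 t=12 v=5: → [12,16); WM=9
i=7 t=14 v=3: → [12,18); WM=11
i=8 t=15 v=3: → [12,19); WM=12
i=9 t=15 v=8: → [12,19); WM=12
i=10 t=16 v=3: → [12,20); WM=13
i=11 t=16 v=7: → [12,20); WM=13
i=12 t=16 v=8: → [12,20); WM=13
i=13 t=17 v=9: → [12,21); WM=14
i=14 t=18 v=2: → [12,22); WM=15
i=15 t=10 v=3: DROP (t<15-1); WM=15

5 15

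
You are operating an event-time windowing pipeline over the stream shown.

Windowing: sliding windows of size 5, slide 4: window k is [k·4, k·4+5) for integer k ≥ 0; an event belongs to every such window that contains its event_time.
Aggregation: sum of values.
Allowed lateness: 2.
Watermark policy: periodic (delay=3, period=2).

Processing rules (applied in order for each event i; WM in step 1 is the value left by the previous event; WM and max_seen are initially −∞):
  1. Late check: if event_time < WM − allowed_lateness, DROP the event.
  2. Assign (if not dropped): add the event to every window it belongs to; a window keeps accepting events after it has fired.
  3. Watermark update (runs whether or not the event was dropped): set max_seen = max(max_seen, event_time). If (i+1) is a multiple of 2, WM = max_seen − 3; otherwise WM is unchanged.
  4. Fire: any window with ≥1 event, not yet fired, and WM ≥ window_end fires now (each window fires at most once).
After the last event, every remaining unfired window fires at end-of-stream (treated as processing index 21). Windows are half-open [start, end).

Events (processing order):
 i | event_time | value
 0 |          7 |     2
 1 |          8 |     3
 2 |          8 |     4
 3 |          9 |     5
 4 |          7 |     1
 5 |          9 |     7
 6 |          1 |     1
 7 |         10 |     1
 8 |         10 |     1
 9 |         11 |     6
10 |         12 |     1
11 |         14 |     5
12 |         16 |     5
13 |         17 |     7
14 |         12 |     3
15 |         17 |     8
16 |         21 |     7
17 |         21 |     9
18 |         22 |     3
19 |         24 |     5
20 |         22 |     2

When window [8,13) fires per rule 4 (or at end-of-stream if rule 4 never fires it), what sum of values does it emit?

28

i=0 t=7 v=2: → [4,9); WM=−∞
i=1 t=8 v=3: → [8,13),[4,9); WM=5
i=2 t=8 v=4: → [8,13),[4,9); WM=5
i=3 t=9 v=5: → [8,13); WM=6
i=4 t=7 v=1: → [4,9); WM=6
i=5 t=9 v=7: → [8,13); WM=6
i=6 t=1 v=1: DROP (t<6-2); WM=6
i=7 t=10 v=1: → [8,13); WM=7
i=8 t=10 v=1: → [8,13); WM=7
i=9 t=11 v=6: → [8,13); WM=8
i=10 t=12 v=1: → [12,17),[8,13); WM=8
i=11 t=14 v=5: → [12,17); WM=11; [4,9) fires=10
i=12 t=16 v=5: → [16,21),[12,17); WM=11
i=13 t=17 v=7: → [16,21); WM=14; [8,13) fires=28
i=14 t=12 v=3: → [12,17),[8,13); WM=14
i=15 t=17 v=8: → [16,21); WM=14
i=16 t=21 v=7: → [20,25); WM=14
i=17 t=21 v=9: → [20,25); WM=18; [12,17) fires=14
i=18 t=22 v=3: → [20,25); WM=18
i=19 t=24 v=5: → [24,29),[20,25); WM=21; [16,21) fires=20
i=20 t=22 v=2: → [20,25); WM=21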